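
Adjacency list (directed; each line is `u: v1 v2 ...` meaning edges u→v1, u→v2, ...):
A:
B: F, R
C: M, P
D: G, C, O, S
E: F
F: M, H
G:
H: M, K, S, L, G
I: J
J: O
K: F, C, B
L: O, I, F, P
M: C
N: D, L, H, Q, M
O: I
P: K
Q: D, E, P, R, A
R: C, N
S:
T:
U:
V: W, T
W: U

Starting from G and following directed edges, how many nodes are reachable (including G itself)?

1

BFS from G visits: G
Reachable nodes: 1 of 23 total.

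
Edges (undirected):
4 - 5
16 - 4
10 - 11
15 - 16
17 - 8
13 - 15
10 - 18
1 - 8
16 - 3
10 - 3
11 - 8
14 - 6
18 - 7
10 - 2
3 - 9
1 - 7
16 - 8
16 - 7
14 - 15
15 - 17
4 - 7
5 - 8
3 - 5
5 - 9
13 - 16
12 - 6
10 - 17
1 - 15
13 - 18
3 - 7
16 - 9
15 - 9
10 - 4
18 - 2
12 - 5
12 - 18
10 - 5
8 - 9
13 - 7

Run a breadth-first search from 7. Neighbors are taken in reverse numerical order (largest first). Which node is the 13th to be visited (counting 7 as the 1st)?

Visit 7; enqueue 18, 16, 13, 4, 3, 1 → queue [18, 16, 13, 4, 3, 1]
Visit 18; enqueue 12, 10, 2 → queue [16, 13, 4, 3, 1, 12, 10, 2]
Visit 16; enqueue 15, 9, 8 → queue [13, 4, 3, 1, 12, 10, 2, 15, 9, 8]
Visit 13 → queue [4, 3, 1, 12, 10, 2, 15, 9, 8]
Visit 4; enqueue 5 → queue [3, 1, 12, 10, 2, 15, 9, 8, 5]
Visit 3 → queue [1, 12, 10, 2, 15, 9, 8, 5]
Visit 1 → queue [12, 10, 2, 15, 9, 8, 5]
Visit 12; enqueue 6 → queue [10, 2, 15, 9, 8, 5, 6]
Visit 10; enqueue 17, 11 → queue [2, 15, 9, 8, 5, 6, 17, 11]
Visit 2 → queue [15, 9, 8, 5, 6, 17, 11]
Visit 15; enqueue 14 → queue [9, 8, 5, 6, 17, 11, 14]
Visit 9 → queue [8, 5, 6, 17, 11, 14]
Visit 8 → queue [5, 6, 17, 11, 14]
Visit 5 → queue [6, 17, 11, 14]
Visit 6 → queue [17, 11, 14]
Visit 17 → queue [11, 14]
Visit 11 → queue [14]
Visit 14 → queue []

Visit order: 7, 18, 16, 13, 4, 3, 1, 12, 10, 2, 15, 9, 8, 5, 6, 17, 11, 14

8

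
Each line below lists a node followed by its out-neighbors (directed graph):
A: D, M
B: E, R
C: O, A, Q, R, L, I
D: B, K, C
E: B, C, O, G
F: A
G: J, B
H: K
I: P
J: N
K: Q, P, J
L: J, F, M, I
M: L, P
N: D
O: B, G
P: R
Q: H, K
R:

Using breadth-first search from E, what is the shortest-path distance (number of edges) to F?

Level 0: E
Level 1: B, C, G, O
Level 2: A, I, J, L, Q, R
Level 3: D, F, H, K, M, N, P
F first appears at level 3.

3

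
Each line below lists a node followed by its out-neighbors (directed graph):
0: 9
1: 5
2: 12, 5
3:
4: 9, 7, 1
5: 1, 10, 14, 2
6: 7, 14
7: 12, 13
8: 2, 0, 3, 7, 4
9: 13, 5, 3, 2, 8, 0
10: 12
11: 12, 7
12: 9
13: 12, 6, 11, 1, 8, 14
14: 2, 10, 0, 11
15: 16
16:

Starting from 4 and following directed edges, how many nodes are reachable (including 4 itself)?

15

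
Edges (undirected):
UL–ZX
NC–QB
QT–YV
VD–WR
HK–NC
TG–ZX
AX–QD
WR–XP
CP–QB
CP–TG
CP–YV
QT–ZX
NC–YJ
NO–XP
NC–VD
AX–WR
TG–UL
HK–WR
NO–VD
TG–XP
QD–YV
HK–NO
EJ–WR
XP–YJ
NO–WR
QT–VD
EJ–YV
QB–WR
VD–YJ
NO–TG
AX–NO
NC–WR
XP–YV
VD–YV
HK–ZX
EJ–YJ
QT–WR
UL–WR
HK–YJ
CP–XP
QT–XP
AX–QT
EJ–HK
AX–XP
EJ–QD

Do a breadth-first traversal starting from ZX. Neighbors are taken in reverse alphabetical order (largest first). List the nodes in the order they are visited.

Visit ZX; enqueue UL, TG, QT, HK → queue [UL, TG, QT, HK]
Visit UL; enqueue WR → queue [TG, QT, HK, WR]
Visit TG; enqueue XP, NO, CP → queue [QT, HK, WR, XP, NO, CP]
Visit QT; enqueue YV, VD, AX → queue [HK, WR, XP, NO, CP, YV, VD, AX]
Visit HK; enqueue YJ, NC, EJ → queue [WR, XP, NO, CP, YV, VD, AX, YJ, NC, EJ]
Visit WR; enqueue QB → queue [XP, NO, CP, YV, VD, AX, YJ, NC, EJ, QB]
Visit XP → queue [NO, CP, YV, VD, AX, YJ, NC, EJ, QB]
Visit NO → queue [CP, YV, VD, AX, YJ, NC, EJ, QB]
Visit CP → queue [YV, VD, AX, YJ, NC, EJ, QB]
Visit YV; enqueue QD → queue [VD, AX, YJ, NC, EJ, QB, QD]
Visit VD → queue [AX, YJ, NC, EJ, QB, QD]
Visit AX → queue [YJ, NC, EJ, QB, QD]
Visit YJ → queue [NC, EJ, QB, QD]
Visit NC → queue [EJ, QB, QD]
Visit EJ → queue [QB, QD]
Visit QB → queue [QD]
Visit QD → queue []

ZX, UL, TG, QT, HK, WR, XP, NO, CP, YV, VD, AX, YJ, NC, EJ, QB, QD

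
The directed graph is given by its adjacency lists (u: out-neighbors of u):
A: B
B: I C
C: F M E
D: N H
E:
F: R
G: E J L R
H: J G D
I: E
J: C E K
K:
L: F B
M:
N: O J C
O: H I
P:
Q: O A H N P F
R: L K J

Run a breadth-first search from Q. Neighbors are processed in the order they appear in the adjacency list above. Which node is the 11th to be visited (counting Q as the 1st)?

G

Visit Q; enqueue O, A, H, N, P, F → queue [O, A, H, N, P, F]
Visit O; enqueue I → queue [A, H, N, P, F, I]
Visit A; enqueue B → queue [H, N, P, F, I, B]
Visit H; enqueue J, G, D → queue [N, P, F, I, B, J, G, D]
Visit N; enqueue C → queue [P, F, I, B, J, G, D, C]
Visit P → queue [F, I, B, J, G, D, C]
Visit F; enqueue R → queue [I, B, J, G, D, C, R]
Visit I; enqueue E → queue [B, J, G, D, C, R, E]
Visit B → queue [J, G, D, C, R, E]
Visit J; enqueue K → queue [G, D, C, R, E, K]
Visit G; enqueue L → queue [D, C, R, E, K, L]
Visit D → queue [C, R, E, K, L]
Visit C; enqueue M → queue [R, E, K, L, M]
Visit R → queue [E, K, L, M]
Visit E → queue [K, L, M]
Visit K → queue [L, M]
Visit L → queue [M]
Visit M → queue []

Visit order: Q, O, A, H, N, P, F, I, B, J, G, D, C, R, E, K, L, M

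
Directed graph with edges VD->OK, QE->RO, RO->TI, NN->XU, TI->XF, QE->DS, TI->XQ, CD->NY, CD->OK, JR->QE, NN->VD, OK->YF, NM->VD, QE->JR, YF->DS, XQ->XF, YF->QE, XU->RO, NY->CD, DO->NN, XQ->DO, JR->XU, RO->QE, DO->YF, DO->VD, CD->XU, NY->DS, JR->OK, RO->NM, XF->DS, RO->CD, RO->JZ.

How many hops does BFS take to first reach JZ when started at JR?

3

Level 0: JR
Level 1: OK, QE, XU
Level 2: DS, RO, YF
Level 3: CD, JZ, NM, TI
Level 4: NY, VD, XF, XQ
Level 5: DO
Level 6: NN
JZ first appears at level 3.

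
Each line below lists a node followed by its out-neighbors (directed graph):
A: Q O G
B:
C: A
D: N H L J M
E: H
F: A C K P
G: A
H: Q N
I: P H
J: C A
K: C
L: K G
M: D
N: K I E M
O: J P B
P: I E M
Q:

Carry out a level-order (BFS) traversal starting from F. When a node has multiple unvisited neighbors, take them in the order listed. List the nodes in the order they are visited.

F, A, C, K, P, Q, O, G, I, E, M, J, B, H, D, N, L

Visit F; enqueue A, C, K, P → queue [A, C, K, P]
Visit A; enqueue Q, O, G → queue [C, K, P, Q, O, G]
Visit C → queue [K, P, Q, O, G]
Visit K → queue [P, Q, O, G]
Visit P; enqueue I, E, M → queue [Q, O, G, I, E, M]
Visit Q → queue [O, G, I, E, M]
Visit O; enqueue J, B → queue [G, I, E, M, J, B]
Visit G → queue [I, E, M, J, B]
Visit I; enqueue H → queue [E, M, J, B, H]
Visit E → queue [M, J, B, H]
Visit M; enqueue D → queue [J, B, H, D]
Visit J → queue [B, H, D]
Visit B → queue [H, D]
Visit H; enqueue N → queue [D, N]
Visit D; enqueue L → queue [N, L]
Visit N → queue [L]
Visit L → queue []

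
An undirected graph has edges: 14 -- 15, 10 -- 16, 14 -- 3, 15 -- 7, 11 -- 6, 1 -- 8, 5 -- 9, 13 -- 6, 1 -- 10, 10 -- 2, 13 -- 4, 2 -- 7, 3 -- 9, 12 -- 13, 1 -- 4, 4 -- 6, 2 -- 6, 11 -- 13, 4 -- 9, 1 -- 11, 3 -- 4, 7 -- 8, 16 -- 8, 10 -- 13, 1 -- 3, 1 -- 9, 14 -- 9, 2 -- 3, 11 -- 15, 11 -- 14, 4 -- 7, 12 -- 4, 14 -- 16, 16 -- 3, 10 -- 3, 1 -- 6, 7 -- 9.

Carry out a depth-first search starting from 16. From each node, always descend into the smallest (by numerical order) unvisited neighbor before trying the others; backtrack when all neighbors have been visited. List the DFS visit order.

16 → 3 → 1 → 4 → 6 → 2 → 7 → 8 → 9 → 5 → 14 → 11 → 13 → 10 → 12 → 15

Visit 16
16 → 3
3 → 1
1 → 4
4 → 6
6 → 2
2 → 7
7 → 8
7 → 9
9 → 5
9 → 14
14 → 11
11 → 13
13 → 10
13 → 12
11 → 15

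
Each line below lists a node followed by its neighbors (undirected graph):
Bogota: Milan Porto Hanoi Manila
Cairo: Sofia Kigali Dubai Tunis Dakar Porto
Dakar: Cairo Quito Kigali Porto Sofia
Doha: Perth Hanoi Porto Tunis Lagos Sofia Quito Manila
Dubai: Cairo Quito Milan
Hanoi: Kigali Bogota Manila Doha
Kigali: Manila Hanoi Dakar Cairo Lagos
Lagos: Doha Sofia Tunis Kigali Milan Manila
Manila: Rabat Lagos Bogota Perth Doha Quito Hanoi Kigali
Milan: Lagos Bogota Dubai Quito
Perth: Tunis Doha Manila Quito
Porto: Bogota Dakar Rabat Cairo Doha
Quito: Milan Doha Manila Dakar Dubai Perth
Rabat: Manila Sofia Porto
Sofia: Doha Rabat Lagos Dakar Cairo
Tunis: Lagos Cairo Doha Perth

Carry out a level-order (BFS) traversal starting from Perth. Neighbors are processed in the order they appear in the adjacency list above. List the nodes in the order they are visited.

Visit Perth; enqueue Tunis, Doha, Manila, Quito → queue [Tunis, Doha, Manila, Quito]
Visit Tunis; enqueue Lagos, Cairo → queue [Doha, Manila, Quito, Lagos, Cairo]
Visit Doha; enqueue Hanoi, Porto, Sofia → queue [Manila, Quito, Lagos, Cairo, Hanoi, Porto, Sofia]
Visit Manila; enqueue Rabat, Bogota, Kigali → queue [Quito, Lagos, Cairo, Hanoi, Porto, Sofia, Rabat, Bogota, Kigali]
Visit Quito; enqueue Milan, Dakar, Dubai → queue [Lagos, Cairo, Hanoi, Porto, Sofia, Rabat, Bogota, Kigali, Milan, Dakar, Dubai]
Visit Lagos → queue [Cairo, Hanoi, Porto, Sofia, Rabat, Bogota, Kigali, Milan, Dakar, Dubai]
Visit Cairo → queue [Hanoi, Porto, Sofia, Rabat, Bogota, Kigali, Milan, Dakar, Dubai]
Visit Hanoi → queue [Porto, Sofia, Rabat, Bogota, Kigali, Milan, Dakar, Dubai]
Visit Porto → queue [Sofia, Rabat, Bogota, Kigali, Milan, Dakar, Dubai]
Visit Sofia → queue [Rabat, Bogota, Kigali, Milan, Dakar, Dubai]
Visit Rabat → queue [Bogota, Kigali, Milan, Dakar, Dubai]
Visit Bogota → queue [Kigali, Milan, Dakar, Dubai]
Visit Kigali → queue [Milan, Dakar, Dubai]
Visit Milan → queue [Dakar, Dubai]
Visit Dakar → queue [Dubai]
Visit Dubai → queue []

Perth -> Tunis -> Doha -> Manila -> Quito -> Lagos -> Cairo -> Hanoi -> Porto -> Sofia -> Rabat -> Bogota -> Kigali -> Milan -> Dakar -> Dubai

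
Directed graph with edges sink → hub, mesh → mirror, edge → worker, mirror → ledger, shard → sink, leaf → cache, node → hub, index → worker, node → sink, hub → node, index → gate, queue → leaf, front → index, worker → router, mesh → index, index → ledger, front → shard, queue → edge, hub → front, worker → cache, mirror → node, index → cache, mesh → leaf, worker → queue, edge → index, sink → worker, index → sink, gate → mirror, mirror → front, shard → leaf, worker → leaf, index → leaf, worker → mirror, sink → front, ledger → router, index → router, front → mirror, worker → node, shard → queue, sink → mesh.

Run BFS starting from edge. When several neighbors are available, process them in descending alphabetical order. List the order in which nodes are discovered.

edge, worker, index, router, queue, node, mirror, leaf, cache, sink, ledger, gate, hub, front, mesh, shard

Visit edge; enqueue worker, index → queue [worker, index]
Visit worker; enqueue router, queue, node, mirror, leaf, cache → queue [index, router, queue, node, mirror, leaf, cache]
Visit index; enqueue sink, ledger, gate → queue [router, queue, node, mirror, leaf, cache, sink, ledger, gate]
Visit router → queue [queue, node, mirror, leaf, cache, sink, ledger, gate]
Visit queue → queue [node, mirror, leaf, cache, sink, ledger, gate]
Visit node; enqueue hub → queue [mirror, leaf, cache, sink, ledger, gate, hub]
Visit mirror; enqueue front → queue [leaf, cache, sink, ledger, gate, hub, front]
Visit leaf → queue [cache, sink, ledger, gate, hub, front]
Visit cache → queue [sink, ledger, gate, hub, front]
Visit sink; enqueue mesh → queue [ledger, gate, hub, front, mesh]
Visit ledger → queue [gate, hub, front, mesh]
Visit gate → queue [hub, front, mesh]
Visit hub → queue [front, mesh]
Visit front; enqueue shard → queue [mesh, shard]
Visit mesh → queue [shard]
Visit shard → queue []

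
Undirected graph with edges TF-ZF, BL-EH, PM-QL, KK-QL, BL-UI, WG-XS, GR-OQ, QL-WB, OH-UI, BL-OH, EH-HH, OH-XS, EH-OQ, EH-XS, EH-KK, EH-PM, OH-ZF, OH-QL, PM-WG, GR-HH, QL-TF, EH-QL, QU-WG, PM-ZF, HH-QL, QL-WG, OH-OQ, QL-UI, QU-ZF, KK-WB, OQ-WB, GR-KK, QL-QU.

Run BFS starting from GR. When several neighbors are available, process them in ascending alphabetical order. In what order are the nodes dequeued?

GR HH KK OQ EH QL WB OH BL PM XS QU TF UI WG ZF

Visit GR; enqueue HH, KK, OQ → queue [HH, KK, OQ]
Visit HH; enqueue EH, QL → queue [KK, OQ, EH, QL]
Visit KK; enqueue WB → queue [OQ, EH, QL, WB]
Visit OQ; enqueue OH → queue [EH, QL, WB, OH]
Visit EH; enqueue BL, PM, XS → queue [QL, WB, OH, BL, PM, XS]
Visit QL; enqueue QU, TF, UI, WG → queue [WB, OH, BL, PM, XS, QU, TF, UI, WG]
Visit WB → queue [OH, BL, PM, XS, QU, TF, UI, WG]
Visit OH; enqueue ZF → queue [BL, PM, XS, QU, TF, UI, WG, ZF]
Visit BL → queue [PM, XS, QU, TF, UI, WG, ZF]
Visit PM → queue [XS, QU, TF, UI, WG, ZF]
Visit XS → queue [QU, TF, UI, WG, ZF]
Visit QU → queue [TF, UI, WG, ZF]
Visit TF → queue [UI, WG, ZF]
Visit UI → queue [WG, ZF]
Visit WG → queue [ZF]
Visit ZF → queue []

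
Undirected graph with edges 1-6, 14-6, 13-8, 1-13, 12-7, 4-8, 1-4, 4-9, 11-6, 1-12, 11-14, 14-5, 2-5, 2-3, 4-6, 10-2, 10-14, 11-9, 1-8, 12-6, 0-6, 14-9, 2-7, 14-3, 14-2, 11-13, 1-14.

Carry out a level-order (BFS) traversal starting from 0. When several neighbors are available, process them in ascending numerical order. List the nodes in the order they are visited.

0, 6, 1, 4, 11, 12, 14, 8, 13, 9, 7, 2, 3, 5, 10

Visit 0; enqueue 6 → queue [6]
Visit 6; enqueue 1, 4, 11, 12, 14 → queue [1, 4, 11, 12, 14]
Visit 1; enqueue 8, 13 → queue [4, 11, 12, 14, 8, 13]
Visit 4; enqueue 9 → queue [11, 12, 14, 8, 13, 9]
Visit 11 → queue [12, 14, 8, 13, 9]
Visit 12; enqueue 7 → queue [14, 8, 13, 9, 7]
Visit 14; enqueue 2, 3, 5, 10 → queue [8, 13, 9, 7, 2, 3, 5, 10]
Visit 8 → queue [13, 9, 7, 2, 3, 5, 10]
Visit 13 → queue [9, 7, 2, 3, 5, 10]
Visit 9 → queue [7, 2, 3, 5, 10]
Visit 7 → queue [2, 3, 5, 10]
Visit 2 → queue [3, 5, 10]
Visit 3 → queue [5, 10]
Visit 5 → queue [10]
Visit 10 → queue []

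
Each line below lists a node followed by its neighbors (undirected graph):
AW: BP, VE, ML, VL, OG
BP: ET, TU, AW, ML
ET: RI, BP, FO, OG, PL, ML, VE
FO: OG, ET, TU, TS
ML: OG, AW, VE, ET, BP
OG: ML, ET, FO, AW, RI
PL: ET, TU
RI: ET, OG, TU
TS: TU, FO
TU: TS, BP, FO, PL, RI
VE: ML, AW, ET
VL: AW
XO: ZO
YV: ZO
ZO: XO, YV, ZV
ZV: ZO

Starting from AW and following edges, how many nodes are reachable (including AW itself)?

12

BFS from AW visits: AW, BP, ML, OG, VE, VL, ET, TU, FO, RI, PL, TS
Reachable nodes: 12 of 16 total.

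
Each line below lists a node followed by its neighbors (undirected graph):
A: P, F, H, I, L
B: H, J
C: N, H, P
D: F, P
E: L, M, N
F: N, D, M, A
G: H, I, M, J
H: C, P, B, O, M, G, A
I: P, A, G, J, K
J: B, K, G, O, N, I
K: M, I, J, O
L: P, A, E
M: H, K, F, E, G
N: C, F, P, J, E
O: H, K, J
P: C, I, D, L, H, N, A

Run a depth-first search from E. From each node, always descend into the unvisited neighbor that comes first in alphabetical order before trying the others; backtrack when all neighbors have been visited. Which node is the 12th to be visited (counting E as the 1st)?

Visit E
E → L
L → A
A → F
F → D
D → P
P → C
C → H
H → B
B → J
J → G
G → I
I → K
K → M
K → O
J → N

Visit order: E, L, A, F, D, P, C, H, B, J, G, I, K, M, O, N

I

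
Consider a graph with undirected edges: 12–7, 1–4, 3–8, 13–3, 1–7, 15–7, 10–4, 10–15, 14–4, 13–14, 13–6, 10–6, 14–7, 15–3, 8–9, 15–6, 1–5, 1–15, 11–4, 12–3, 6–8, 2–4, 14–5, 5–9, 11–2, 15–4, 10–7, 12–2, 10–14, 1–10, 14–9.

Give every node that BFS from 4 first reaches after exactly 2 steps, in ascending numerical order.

3, 5, 6, 7, 9, 12, 13

Level 0: 4
Level 1: 1, 2, 10, 11, 14, 15
Level 2: 3, 5, 6, 7, 9, 12, 13
Level 3: 8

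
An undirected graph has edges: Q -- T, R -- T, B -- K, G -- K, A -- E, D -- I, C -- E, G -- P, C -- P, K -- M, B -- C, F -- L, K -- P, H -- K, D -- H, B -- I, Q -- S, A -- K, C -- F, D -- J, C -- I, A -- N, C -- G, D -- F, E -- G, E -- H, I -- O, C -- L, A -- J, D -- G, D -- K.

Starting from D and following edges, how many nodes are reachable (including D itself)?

16

BFS from D visits: D, K, J, I, H, G, F, P, M, B, A, O, C, E, L, N
Reachable nodes: 16 of 20 total.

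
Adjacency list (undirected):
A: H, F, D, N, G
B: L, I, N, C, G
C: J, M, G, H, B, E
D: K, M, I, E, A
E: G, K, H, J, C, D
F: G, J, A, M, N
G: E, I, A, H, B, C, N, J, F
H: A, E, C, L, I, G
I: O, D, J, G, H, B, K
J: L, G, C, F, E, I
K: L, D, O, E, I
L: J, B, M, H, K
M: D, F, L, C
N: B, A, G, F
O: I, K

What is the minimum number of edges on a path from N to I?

2

Level 0: N
Level 1: A, B, F, G
Level 2: C, D, E, H, I, J, L, M
Level 3: K, O
I first appears at level 2.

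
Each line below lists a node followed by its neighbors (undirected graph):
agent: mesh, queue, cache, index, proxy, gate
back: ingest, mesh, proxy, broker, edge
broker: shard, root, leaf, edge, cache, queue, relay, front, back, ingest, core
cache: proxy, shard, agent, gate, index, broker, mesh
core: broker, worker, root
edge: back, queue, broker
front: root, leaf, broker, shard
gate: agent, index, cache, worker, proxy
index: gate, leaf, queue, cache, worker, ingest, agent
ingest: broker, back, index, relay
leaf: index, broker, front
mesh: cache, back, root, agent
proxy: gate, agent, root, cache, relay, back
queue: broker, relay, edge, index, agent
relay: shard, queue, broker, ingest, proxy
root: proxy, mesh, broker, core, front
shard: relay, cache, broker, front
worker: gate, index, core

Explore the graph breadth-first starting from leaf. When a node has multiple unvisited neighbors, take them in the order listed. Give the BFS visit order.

Visit leaf; enqueue index, broker, front → queue [index, broker, front]
Visit index; enqueue gate, queue, cache, worker, ingest, agent → queue [broker, front, gate, queue, cache, worker, ingest, agent]
Visit broker; enqueue shard, root, edge, relay, back, core → queue [front, gate, queue, cache, worker, ingest, agent, shard, root, edge, relay, back, core]
Visit front → queue [gate, queue, cache, worker, ingest, agent, shard, root, edge, relay, back, core]
Visit gate; enqueue proxy → queue [queue, cache, worker, ingest, agent, shard, root, edge, relay, back, core, proxy]
Visit queue → queue [cache, worker, ingest, agent, shard, root, edge, relay, back, core, proxy]
Visit cache; enqueue mesh → queue [worker, ingest, agent, shard, root, edge, relay, back, core, proxy, mesh]
Visit worker → queue [ingest, agent, shard, root, edge, relay, back, core, proxy, mesh]
Visit ingest → queue [agent, shard, root, edge, relay, back, core, proxy, mesh]
Visit agent → queue [shard, root, edge, relay, back, core, proxy, mesh]
Visit shard → queue [root, edge, relay, back, core, proxy, mesh]
Visit root → queue [edge, relay, back, core, proxy, mesh]
Visit edge → queue [relay, back, core, proxy, mesh]
Visit relay → queue [back, core, proxy, mesh]
Visit back → queue [core, proxy, mesh]
Visit core → queue [proxy, mesh]
Visit proxy → queue [mesh]
Visit mesh → queue []

leaf, index, broker, front, gate, queue, cache, worker, ingest, agent, shard, root, edge, relay, back, core, proxy, mesh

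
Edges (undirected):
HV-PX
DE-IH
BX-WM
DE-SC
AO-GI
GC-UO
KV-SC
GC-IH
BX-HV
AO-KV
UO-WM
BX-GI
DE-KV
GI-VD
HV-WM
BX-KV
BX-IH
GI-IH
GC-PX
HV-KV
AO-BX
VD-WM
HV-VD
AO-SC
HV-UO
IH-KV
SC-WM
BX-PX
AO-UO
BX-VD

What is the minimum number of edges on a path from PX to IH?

2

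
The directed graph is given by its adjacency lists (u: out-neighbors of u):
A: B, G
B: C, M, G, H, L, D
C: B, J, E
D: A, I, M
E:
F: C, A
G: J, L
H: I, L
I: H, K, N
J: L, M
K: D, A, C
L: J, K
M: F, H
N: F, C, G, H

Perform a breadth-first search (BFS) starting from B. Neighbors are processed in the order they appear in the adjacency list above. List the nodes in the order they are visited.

Visit B; enqueue C, M, G, H, L, D → queue [C, M, G, H, L, D]
Visit C; enqueue J, E → queue [M, G, H, L, D, J, E]
Visit M; enqueue F → queue [G, H, L, D, J, E, F]
Visit G → queue [H, L, D, J, E, F]
Visit H; enqueue I → queue [L, D, J, E, F, I]
Visit L; enqueue K → queue [D, J, E, F, I, K]
Visit D; enqueue A → queue [J, E, F, I, K, A]
Visit J → queue [E, F, I, K, A]
Visit E → queue [F, I, K, A]
Visit F → queue [I, K, A]
Visit I; enqueue N → queue [K, A, N]
Visit K → queue [A, N]
Visit A → queue [N]
Visit N → queue []

B -> C -> M -> G -> H -> L -> D -> J -> E -> F -> I -> K -> A -> N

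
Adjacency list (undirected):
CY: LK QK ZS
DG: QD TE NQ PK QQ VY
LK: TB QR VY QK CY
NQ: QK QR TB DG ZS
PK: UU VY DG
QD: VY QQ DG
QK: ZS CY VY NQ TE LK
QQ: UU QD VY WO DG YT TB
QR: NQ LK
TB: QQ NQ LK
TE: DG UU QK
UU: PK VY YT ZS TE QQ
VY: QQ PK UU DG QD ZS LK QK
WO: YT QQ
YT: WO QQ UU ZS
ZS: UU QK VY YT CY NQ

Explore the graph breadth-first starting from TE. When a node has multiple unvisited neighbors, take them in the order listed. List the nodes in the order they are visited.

TE -> DG -> UU -> QK -> QD -> NQ -> PK -> QQ -> VY -> YT -> ZS -> CY -> LK -> QR -> TB -> WO

Visit TE; enqueue DG, UU, QK → queue [DG, UU, QK]
Visit DG; enqueue QD, NQ, PK, QQ, VY → queue [UU, QK, QD, NQ, PK, QQ, VY]
Visit UU; enqueue YT, ZS → queue [QK, QD, NQ, PK, QQ, VY, YT, ZS]
Visit QK; enqueue CY, LK → queue [QD, NQ, PK, QQ, VY, YT, ZS, CY, LK]
Visit QD → queue [NQ, PK, QQ, VY, YT, ZS, CY, LK]
Visit NQ; enqueue QR, TB → queue [PK, QQ, VY, YT, ZS, CY, LK, QR, TB]
Visit PK → queue [QQ, VY, YT, ZS, CY, LK, QR, TB]
Visit QQ; enqueue WO → queue [VY, YT, ZS, CY, LK, QR, TB, WO]
Visit VY → queue [YT, ZS, CY, LK, QR, TB, WO]
Visit YT → queue [ZS, CY, LK, QR, TB, WO]
Visit ZS → queue [CY, LK, QR, TB, WO]
Visit CY → queue [LK, QR, TB, WO]
Visit LK → queue [QR, TB, WO]
Visit QR → queue [TB, WO]
Visit TB → queue [WO]
Visit WO → queue []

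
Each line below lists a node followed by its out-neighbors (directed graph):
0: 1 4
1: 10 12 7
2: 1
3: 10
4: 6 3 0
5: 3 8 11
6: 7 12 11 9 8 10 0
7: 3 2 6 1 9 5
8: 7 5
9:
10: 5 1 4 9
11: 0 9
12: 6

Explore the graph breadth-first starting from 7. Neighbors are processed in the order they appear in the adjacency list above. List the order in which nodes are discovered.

Visit 7; enqueue 3, 2, 6, 1, 9, 5 → queue [3, 2, 6, 1, 9, 5]
Visit 3; enqueue 10 → queue [2, 6, 1, 9, 5, 10]
Visit 2 → queue [6, 1, 9, 5, 10]
Visit 6; enqueue 12, 11, 8, 0 → queue [1, 9, 5, 10, 12, 11, 8, 0]
Visit 1 → queue [9, 5, 10, 12, 11, 8, 0]
Visit 9 → queue [5, 10, 12, 11, 8, 0]
Visit 5 → queue [10, 12, 11, 8, 0]
Visit 10; enqueue 4 → queue [12, 11, 8, 0, 4]
Visit 12 → queue [11, 8, 0, 4]
Visit 11 → queue [8, 0, 4]
Visit 8 → queue [0, 4]
Visit 0 → queue [4]
Visit 4 → queue []

7, 3, 2, 6, 1, 9, 5, 10, 12, 11, 8, 0, 4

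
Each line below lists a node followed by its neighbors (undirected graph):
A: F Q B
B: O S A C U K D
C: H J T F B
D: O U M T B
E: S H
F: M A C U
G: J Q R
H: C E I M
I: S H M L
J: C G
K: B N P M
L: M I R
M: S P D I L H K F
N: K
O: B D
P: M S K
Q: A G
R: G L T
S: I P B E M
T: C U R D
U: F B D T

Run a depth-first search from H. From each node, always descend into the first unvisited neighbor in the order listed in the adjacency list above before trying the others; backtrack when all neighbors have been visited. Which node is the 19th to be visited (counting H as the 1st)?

Visit H
H → C
C → J
J → G
G → Q
Q → A
A → F
F → M
M → S
S → I
I → L
L → R
R → T
T → U
U → B
B → O
O → D
B → K
K → N
K → P
S → E

Visit order: H, C, J, G, Q, A, F, M, S, I, L, R, T, U, B, O, D, K, N, P, E

N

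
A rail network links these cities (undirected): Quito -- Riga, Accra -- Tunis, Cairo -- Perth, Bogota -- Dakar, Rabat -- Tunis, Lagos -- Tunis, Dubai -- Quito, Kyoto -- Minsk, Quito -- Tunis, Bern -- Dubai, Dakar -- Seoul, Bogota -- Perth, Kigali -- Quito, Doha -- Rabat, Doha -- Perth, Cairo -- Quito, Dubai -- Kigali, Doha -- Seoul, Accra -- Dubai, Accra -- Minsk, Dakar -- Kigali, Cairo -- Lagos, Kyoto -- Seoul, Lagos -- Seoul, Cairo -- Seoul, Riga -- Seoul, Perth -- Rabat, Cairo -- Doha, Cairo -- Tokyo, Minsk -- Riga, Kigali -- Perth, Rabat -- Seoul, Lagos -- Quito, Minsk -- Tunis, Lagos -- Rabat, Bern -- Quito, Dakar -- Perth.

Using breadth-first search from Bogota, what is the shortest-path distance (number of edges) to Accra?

Level 0: Bogota
Level 1: Dakar, Perth
Level 2: Cairo, Doha, Kigali, Rabat, Seoul
Level 3: Dubai, Kyoto, Lagos, Quito, Riga, Tokyo, Tunis
Level 4: Accra, Bern, Minsk
Accra first appears at level 4.

4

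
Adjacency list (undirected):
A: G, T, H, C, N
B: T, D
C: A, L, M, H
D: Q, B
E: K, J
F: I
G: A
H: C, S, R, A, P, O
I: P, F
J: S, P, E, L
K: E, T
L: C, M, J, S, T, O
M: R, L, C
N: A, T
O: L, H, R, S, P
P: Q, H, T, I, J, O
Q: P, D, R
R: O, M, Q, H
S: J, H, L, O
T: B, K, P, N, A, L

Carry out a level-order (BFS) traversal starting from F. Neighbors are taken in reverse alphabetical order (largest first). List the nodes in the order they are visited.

Visit F; enqueue I → queue [I]
Visit I; enqueue P → queue [P]
Visit P; enqueue T, Q, O, J, H → queue [T, Q, O, J, H]
Visit T; enqueue N, L, K, B, A → queue [Q, O, J, H, N, L, K, B, A]
Visit Q; enqueue R, D → queue [O, J, H, N, L, K, B, A, R, D]
Visit O; enqueue S → queue [J, H, N, L, K, B, A, R, D, S]
Visit J; enqueue E → queue [H, N, L, K, B, A, R, D, S, E]
Visit H; enqueue C → queue [N, L, K, B, A, R, D, S, E, C]
Visit N → queue [L, K, B, A, R, D, S, E, C]
Visit L; enqueue M → queue [K, B, A, R, D, S, E, C, M]
Visit K → queue [B, A, R, D, S, E, C, M]
Visit B → queue [A, R, D, S, E, C, M]
Visit A; enqueue G → queue [R, D, S, E, C, M, G]
Visit R → queue [D, S, E, C, M, G]
Visit D → queue [S, E, C, M, G]
Visit S → queue [E, C, M, G]
Visit E → queue [C, M, G]
Visit C → queue [M, G]
Visit M → queue [G]
Visit G → queue []

F → I → P → T → Q → O → J → H → N → L → K → B → A → R → D → S → E → C → M → G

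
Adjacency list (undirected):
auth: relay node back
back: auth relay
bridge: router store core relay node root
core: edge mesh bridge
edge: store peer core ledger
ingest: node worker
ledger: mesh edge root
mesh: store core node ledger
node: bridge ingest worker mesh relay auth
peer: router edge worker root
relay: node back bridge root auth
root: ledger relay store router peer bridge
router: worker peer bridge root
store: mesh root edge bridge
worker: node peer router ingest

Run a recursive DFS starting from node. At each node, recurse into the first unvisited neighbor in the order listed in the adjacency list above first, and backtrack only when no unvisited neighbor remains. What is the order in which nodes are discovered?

node, bridge, router, worker, peer, edge, store, mesh, core, ledger, root, relay, back, auth, ingest

Visit node
node → bridge
bridge → router
router → worker
worker → peer
peer → edge
edge → store
store → mesh
mesh → core
mesh → ledger
ledger → root
root → relay
relay → back
back → auth
worker → ingest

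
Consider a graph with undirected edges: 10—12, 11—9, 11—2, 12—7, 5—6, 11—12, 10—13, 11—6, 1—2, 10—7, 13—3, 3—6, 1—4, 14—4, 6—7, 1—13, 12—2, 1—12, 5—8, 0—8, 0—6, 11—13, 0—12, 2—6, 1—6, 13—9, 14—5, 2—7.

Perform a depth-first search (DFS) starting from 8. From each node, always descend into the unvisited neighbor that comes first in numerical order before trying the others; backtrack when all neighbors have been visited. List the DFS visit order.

8, 0, 6, 1, 2, 7, 10, 12, 11, 9, 13, 3, 4, 14, 5

Visit 8
8 → 0
0 → 6
6 → 1
1 → 2
2 → 7
7 → 10
10 → 12
12 → 11
11 → 9
9 → 13
13 → 3
1 → 4
4 → 14
14 → 5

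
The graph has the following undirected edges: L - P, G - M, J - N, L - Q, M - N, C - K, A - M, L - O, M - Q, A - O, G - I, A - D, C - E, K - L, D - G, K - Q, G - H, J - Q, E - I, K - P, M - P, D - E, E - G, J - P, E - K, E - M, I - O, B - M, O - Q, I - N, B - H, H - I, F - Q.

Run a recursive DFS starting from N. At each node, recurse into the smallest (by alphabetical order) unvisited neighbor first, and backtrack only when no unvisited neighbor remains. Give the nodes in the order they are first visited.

N I E C K L O A D G H B M P J Q F

Visit N
N → I
I → E
E → C
C → K
K → L
L → O
O → A
A → D
D → G
G → H
H → B
B → M
M → P
P → J
J → Q
Q → F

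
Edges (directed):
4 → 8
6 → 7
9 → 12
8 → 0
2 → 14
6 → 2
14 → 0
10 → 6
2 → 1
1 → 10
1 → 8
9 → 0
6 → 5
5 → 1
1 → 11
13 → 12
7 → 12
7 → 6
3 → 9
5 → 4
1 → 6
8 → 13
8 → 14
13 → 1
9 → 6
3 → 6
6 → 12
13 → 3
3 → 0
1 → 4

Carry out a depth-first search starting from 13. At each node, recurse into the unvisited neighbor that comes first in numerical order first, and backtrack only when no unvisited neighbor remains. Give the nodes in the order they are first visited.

13, 1, 4, 8, 0, 14, 6, 2, 5, 7, 12, 10, 11, 3, 9

Visit 13
13 → 1
1 → 4
4 → 8
8 → 0
8 → 14
1 → 6
6 → 2
6 → 5
6 → 7
7 → 12
1 → 10
1 → 11
13 → 3
3 → 9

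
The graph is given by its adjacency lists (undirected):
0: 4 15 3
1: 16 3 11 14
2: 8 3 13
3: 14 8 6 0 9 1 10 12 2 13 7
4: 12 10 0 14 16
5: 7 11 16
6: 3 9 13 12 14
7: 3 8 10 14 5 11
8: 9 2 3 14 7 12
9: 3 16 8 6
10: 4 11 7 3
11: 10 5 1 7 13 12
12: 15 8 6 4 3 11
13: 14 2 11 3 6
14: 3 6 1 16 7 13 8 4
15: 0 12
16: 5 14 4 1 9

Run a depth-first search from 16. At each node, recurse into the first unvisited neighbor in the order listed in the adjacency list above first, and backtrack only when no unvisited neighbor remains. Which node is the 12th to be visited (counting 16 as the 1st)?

10

Visit 16
16 → 5
5 → 7
7 → 3
3 → 14
14 → 6
6 → 9
9 → 8
8 → 2
2 → 13
13 → 11
11 → 10
10 → 4
4 → 12
12 → 15
15 → 0
11 → 1

Visit order: 16, 5, 7, 3, 14, 6, 9, 8, 2, 13, 11, 10, 4, 12, 15, 0, 1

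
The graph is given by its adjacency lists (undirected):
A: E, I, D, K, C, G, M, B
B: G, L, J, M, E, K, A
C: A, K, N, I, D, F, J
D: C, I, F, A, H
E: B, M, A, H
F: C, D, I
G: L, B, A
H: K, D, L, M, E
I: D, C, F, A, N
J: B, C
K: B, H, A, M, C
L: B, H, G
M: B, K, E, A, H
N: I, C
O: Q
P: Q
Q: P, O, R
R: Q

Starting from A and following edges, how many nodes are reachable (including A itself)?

14

BFS from A visits: A, M, K, I, G, E, D, C, B, H, N, F, L, J
Reachable nodes: 14 of 18 total.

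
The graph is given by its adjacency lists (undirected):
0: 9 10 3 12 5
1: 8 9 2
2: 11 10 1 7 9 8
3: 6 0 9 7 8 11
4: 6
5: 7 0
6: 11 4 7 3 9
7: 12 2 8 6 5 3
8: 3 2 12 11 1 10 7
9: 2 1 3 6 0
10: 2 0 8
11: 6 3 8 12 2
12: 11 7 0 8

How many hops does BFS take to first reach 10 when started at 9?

Level 0: 9
Level 1: 0, 1, 2, 3, 6
Level 2: 4, 5, 7, 8, 10, 11, 12
10 first appears at level 2.

2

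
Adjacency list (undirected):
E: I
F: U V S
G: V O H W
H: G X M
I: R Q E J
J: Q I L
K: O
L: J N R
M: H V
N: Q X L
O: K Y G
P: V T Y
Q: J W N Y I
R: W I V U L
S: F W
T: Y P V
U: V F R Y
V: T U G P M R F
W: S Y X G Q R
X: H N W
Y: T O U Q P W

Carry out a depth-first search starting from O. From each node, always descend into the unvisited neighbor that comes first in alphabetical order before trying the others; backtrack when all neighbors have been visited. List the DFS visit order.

O, G, H, M, V, F, S, W, Q, I, E, J, L, N, X, R, U, Y, P, T, K

Visit O
O → G
G → H
H → M
M → V
V → F
F → S
S → W
W → Q
Q → I
I → E
I → J
J → L
L → N
N → X
L → R
R → U
U → Y
Y → P
P → T
O → K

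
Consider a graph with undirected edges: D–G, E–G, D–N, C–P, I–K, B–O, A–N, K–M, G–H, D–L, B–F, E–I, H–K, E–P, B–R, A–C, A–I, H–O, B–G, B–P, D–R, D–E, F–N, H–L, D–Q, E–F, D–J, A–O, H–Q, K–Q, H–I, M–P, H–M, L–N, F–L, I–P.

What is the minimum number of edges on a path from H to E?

Level 0: H
Level 1: G, I, K, L, M, O, Q
Level 2: A, B, D, E, F, N, P
Level 3: C, J, R
E first appears at level 2.

2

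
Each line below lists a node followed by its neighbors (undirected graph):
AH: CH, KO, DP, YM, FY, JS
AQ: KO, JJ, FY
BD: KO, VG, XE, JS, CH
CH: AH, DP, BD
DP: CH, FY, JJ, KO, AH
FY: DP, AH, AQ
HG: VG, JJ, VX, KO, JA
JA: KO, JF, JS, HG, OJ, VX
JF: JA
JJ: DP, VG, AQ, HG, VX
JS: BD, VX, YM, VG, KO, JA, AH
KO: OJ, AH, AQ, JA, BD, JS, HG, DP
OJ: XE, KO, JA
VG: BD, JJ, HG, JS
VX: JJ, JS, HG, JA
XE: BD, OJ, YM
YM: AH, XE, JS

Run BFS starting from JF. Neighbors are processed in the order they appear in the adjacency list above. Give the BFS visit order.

JF -> JA -> KO -> JS -> HG -> OJ -> VX -> AH -> AQ -> BD -> DP -> YM -> VG -> JJ -> XE -> CH -> FY

Visit JF; enqueue JA → queue [JA]
Visit JA; enqueue KO, JS, HG, OJ, VX → queue [KO, JS, HG, OJ, VX]
Visit KO; enqueue AH, AQ, BD, DP → queue [JS, HG, OJ, VX, AH, AQ, BD, DP]
Visit JS; enqueue YM, VG → queue [HG, OJ, VX, AH, AQ, BD, DP, YM, VG]
Visit HG; enqueue JJ → queue [OJ, VX, AH, AQ, BD, DP, YM, VG, JJ]
Visit OJ; enqueue XE → queue [VX, AH, AQ, BD, DP, YM, VG, JJ, XE]
Visit VX → queue [AH, AQ, BD, DP, YM, VG, JJ, XE]
Visit AH; enqueue CH, FY → queue [AQ, BD, DP, YM, VG, JJ, XE, CH, FY]
Visit AQ → queue [BD, DP, YM, VG, JJ, XE, CH, FY]
Visit BD → queue [DP, YM, VG, JJ, XE, CH, FY]
Visit DP → queue [YM, VG, JJ, XE, CH, FY]
Visit YM → queue [VG, JJ, XE, CH, FY]
Visit VG → queue [JJ, XE, CH, FY]
Visit JJ → queue [XE, CH, FY]
Visit XE → queue [CH, FY]
Visit CH → queue [FY]
Visit FY → queue []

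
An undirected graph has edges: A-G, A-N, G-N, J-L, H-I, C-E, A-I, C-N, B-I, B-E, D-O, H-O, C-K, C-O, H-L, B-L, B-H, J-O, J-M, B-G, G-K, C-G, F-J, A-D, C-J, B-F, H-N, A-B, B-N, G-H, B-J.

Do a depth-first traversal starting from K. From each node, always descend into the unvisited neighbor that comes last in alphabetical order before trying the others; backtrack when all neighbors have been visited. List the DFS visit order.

Visit K
K → G
G → N
N → H
H → O
O → J
J → M
J → L
L → B
B → I
I → A
A → D
B → F
B → E
E → C

K G N H O J M L B I A D F E C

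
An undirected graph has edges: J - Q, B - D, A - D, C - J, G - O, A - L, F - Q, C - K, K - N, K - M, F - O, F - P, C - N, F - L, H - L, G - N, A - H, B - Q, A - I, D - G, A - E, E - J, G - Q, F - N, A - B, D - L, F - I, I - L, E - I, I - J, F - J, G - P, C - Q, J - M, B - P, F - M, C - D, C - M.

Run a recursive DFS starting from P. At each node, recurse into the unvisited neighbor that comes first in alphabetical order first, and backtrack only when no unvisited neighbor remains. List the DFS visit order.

Visit P
P → B
B → A
A → D
D → C
C → J
J → E
E → I
I → F
F → L
L → H
F → M
M → K
K → N
N → G
G → O
G → Q

P B A D C J E I F L H M K N G O Q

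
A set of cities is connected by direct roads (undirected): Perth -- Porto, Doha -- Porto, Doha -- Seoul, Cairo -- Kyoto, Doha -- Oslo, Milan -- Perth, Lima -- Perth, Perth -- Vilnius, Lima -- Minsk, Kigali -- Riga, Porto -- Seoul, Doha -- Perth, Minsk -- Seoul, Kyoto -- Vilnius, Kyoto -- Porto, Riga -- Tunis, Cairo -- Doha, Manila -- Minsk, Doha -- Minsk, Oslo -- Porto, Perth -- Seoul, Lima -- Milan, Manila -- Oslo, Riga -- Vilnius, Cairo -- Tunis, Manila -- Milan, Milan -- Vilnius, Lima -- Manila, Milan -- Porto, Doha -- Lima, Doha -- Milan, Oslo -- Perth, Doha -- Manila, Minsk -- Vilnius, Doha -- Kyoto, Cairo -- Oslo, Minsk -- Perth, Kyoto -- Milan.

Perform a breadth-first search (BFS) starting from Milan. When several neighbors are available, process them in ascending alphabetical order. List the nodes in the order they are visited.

Milan, Doha, Kyoto, Lima, Manila, Perth, Porto, Vilnius, Cairo, Minsk, Oslo, Seoul, Riga, Tunis, Kigali

Visit Milan; enqueue Doha, Kyoto, Lima, Manila, Perth, Porto, Vilnius → queue [Doha, Kyoto, Lima, Manila, Perth, Porto, Vilnius]
Visit Doha; enqueue Cairo, Minsk, Oslo, Seoul → queue [Kyoto, Lima, Manila, Perth, Porto, Vilnius, Cairo, Minsk, Oslo, Seoul]
Visit Kyoto → queue [Lima, Manila, Perth, Porto, Vilnius, Cairo, Minsk, Oslo, Seoul]
Visit Lima → queue [Manila, Perth, Porto, Vilnius, Cairo, Minsk, Oslo, Seoul]
Visit Manila → queue [Perth, Porto, Vilnius, Cairo, Minsk, Oslo, Seoul]
Visit Perth → queue [Porto, Vilnius, Cairo, Minsk, Oslo, Seoul]
Visit Porto → queue [Vilnius, Cairo, Minsk, Oslo, Seoul]
Visit Vilnius; enqueue Riga → queue [Cairo, Minsk, Oslo, Seoul, Riga]
Visit Cairo; enqueue Tunis → queue [Minsk, Oslo, Seoul, Riga, Tunis]
Visit Minsk → queue [Oslo, Seoul, Riga, Tunis]
Visit Oslo → queue [Seoul, Riga, Tunis]
Visit Seoul → queue [Riga, Tunis]
Visit Riga; enqueue Kigali → queue [Tunis, Kigali]
Visit Tunis → queue [Kigali]
Visit Kigali → queue []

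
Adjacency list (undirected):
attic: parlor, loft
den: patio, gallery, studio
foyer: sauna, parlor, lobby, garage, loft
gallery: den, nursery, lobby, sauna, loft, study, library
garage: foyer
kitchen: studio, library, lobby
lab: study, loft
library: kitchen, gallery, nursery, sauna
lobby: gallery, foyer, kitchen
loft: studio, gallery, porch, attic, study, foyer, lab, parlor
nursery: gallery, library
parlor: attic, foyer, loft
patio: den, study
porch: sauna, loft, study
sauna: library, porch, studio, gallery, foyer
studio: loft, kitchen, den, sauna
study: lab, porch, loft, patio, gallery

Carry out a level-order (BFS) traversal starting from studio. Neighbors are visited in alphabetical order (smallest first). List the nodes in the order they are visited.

Visit studio; enqueue den, kitchen, loft, sauna → queue [den, kitchen, loft, sauna]
Visit den; enqueue gallery, patio → queue [kitchen, loft, sauna, gallery, patio]
Visit kitchen; enqueue library, lobby → queue [loft, sauna, gallery, patio, library, lobby]
Visit loft; enqueue attic, foyer, lab, parlor, porch, study → queue [sauna, gallery, patio, library, lobby, attic, foyer, lab, parlor, porch, study]
Visit sauna → queue [gallery, patio, library, lobby, attic, foyer, lab, parlor, porch, study]
Visit gallery; enqueue nursery → queue [patio, library, lobby, attic, foyer, lab, parlor, porch, study, nursery]
Visit patio → queue [library, lobby, attic, foyer, lab, parlor, porch, study, nursery]
Visit library → queue [lobby, attic, foyer, lab, parlor, porch, study, nursery]
Visit lobby → queue [attic, foyer, lab, parlor, porch, study, nursery]
Visit attic → queue [foyer, lab, parlor, porch, study, nursery]
Visit foyer; enqueue garage → queue [lab, parlor, porch, study, nursery, garage]
Visit lab → queue [parlor, porch, study, nursery, garage]
Visit parlor → queue [porch, study, nursery, garage]
Visit porch → queue [study, nursery, garage]
Visit study → queue [nursery, garage]
Visit nursery → queue [garage]
Visit garage → queue []

studio -> den -> kitchen -> loft -> sauna -> gallery -> patio -> library -> lobby -> attic -> foyer -> lab -> parlor -> porch -> study -> nursery -> garage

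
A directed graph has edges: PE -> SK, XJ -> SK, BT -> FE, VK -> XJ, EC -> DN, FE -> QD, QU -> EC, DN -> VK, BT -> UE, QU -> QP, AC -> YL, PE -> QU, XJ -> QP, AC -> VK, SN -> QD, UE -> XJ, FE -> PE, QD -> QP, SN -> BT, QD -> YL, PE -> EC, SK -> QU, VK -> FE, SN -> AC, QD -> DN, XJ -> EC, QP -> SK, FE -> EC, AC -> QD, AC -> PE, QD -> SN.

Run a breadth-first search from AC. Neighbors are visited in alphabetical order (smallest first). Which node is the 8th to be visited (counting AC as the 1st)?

Visit AC; enqueue PE, QD, VK, YL → queue [PE, QD, VK, YL]
Visit PE; enqueue EC, QU, SK → queue [QD, VK, YL, EC, QU, SK]
Visit QD; enqueue DN, QP, SN → queue [VK, YL, EC, QU, SK, DN, QP, SN]
Visit VK; enqueue FE, XJ → queue [YL, EC, QU, SK, DN, QP, SN, FE, XJ]
Visit YL → queue [EC, QU, SK, DN, QP, SN, FE, XJ]
Visit EC → queue [QU, SK, DN, QP, SN, FE, XJ]
Visit QU → queue [SK, DN, QP, SN, FE, XJ]
Visit SK → queue [DN, QP, SN, FE, XJ]
Visit DN → queue [QP, SN, FE, XJ]
Visit QP → queue [SN, FE, XJ]
Visit SN; enqueue BT → queue [FE, XJ, BT]
Visit FE → queue [XJ, BT]
Visit XJ → queue [BT]
Visit BT; enqueue UE → queue [UE]
Visit UE → queue []

Visit order: AC, PE, QD, VK, YL, EC, QU, SK, DN, QP, SN, FE, XJ, BT, UE

SK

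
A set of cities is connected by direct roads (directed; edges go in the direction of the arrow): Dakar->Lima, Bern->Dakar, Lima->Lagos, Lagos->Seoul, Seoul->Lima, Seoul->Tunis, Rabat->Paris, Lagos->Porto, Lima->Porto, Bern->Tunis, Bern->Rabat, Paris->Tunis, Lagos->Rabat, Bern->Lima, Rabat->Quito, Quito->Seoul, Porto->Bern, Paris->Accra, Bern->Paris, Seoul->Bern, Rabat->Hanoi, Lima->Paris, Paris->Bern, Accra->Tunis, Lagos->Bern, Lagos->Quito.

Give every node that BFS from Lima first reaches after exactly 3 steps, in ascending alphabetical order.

Dakar, Hanoi

Level 0: Lima
Level 1: Lagos, Paris, Porto
Level 2: Accra, Bern, Quito, Rabat, Seoul, Tunis
Level 3: Dakar, Hanoi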